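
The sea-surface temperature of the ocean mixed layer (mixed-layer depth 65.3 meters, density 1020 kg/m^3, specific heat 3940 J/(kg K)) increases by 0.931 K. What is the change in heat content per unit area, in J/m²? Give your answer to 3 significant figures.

Areal heat capacity C = ρ c_p D = 1020 × 3940 × 65.3 = 2.62×10^8 J/(m²·K).
ΔQ = C ΔT = 2.62×10^8 × 0.931 = 2.44×10^8 J/m².

2.44×10^8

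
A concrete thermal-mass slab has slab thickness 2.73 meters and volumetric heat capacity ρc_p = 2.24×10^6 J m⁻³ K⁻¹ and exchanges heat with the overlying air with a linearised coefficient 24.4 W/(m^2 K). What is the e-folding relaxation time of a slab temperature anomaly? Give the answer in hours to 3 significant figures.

Areal heat capacity C = ρc_p × D = 2.24×10^6 × 2.73 = 6.12×10^6 J m⁻² K⁻¹.
Relaxation time τ = C / λ = 6.12×10^6 / 24.4 = 2.51×10^5 s.
In hours: 2.51×10^5 s / (3600 s/hour) = 69.6 hours.

69.6 hours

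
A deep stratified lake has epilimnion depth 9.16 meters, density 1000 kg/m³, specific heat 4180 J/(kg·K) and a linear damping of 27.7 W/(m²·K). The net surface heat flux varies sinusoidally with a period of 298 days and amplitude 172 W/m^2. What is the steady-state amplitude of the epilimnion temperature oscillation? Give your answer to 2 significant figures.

5.9 K

Areal heat capacity C = ρ c_p D = 1000 × 4180 × 9.16 = 3.83×10^7 J/(m^2 K).
Angular frequency ω = 2π / T = 2π / 2.57×10^7 s = 2.44×10^-7 s⁻¹.
√((Cω)² + λ²) = √((9.34)² + 27.7²) = 29.2 W/(m²·K).
Amplitude A = F₀ / √((Cω)²+λ²) = 172 / 29.2 = 5.88 K.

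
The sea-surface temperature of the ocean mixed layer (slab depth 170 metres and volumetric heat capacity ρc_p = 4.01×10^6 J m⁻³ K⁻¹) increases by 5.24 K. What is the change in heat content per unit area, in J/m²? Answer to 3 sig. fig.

Areal heat capacity C = ρc_p × D = 4.01×10^6 × 170 = 6.82×10^8 J/(m^2 K).
ΔQ = C ΔT = 6.82×10^8 × 5.24 = 3.57×10^9 J/m².

3.57×10^9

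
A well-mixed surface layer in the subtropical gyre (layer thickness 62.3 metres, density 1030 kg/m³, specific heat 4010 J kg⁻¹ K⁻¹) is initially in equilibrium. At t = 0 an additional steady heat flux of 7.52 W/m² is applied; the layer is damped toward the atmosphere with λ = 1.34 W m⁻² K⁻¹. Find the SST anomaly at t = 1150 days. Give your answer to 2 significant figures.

Areal heat capacity C = ρ c_p D = 1030 × 4010 × 62.3 = 2.57×10^8 J/(m²·K).
τ = C / λ = 2.57×10^8 / 1.34 = 1.92×10^8 s.
Equilibrium anomaly ΔT_eq = F / λ = 7.52 / 1.34 = 5.61 K.
t = 1150 days = 9.94×10^7 s, so t/τ = 0.517.
ΔT(t) = ΔT_eq (1 − e^(−t/τ)) = 5.61 × (1 − e^−0.517) = 2.27 K.

2.3 K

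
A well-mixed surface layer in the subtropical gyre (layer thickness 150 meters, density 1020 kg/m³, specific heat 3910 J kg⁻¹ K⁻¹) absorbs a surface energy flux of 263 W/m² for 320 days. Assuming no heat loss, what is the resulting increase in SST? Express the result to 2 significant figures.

Areal heat capacity C = ρ c_p D = 1020 × 3910 × 150 = 5.98×10^8 J/(m^2 K).
Net heat input Q = F Δt = 263 × (320 days × 86400 s/day) = 7.27×10^9 J/m².
ΔT = Q / C = 7.27×10^9 / 5.98×10^8 = 12.2 K.

12 K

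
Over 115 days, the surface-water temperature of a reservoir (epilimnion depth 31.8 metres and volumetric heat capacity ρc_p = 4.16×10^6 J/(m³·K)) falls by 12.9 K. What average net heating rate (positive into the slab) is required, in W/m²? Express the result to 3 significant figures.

-172

Areal heat capacity C = ρc_p × D = 4.16×10^6 × 31.8 = 1.32×10^8 J m⁻² K⁻¹.
Required heat per unit area: Q = C ΔT = 1.32×10^8 × -12.9 = -1.71×10^9 J/m².
Flux F = Q / Δt = -1.71×10^9 / 9.94×10^6 s = -172 W/m².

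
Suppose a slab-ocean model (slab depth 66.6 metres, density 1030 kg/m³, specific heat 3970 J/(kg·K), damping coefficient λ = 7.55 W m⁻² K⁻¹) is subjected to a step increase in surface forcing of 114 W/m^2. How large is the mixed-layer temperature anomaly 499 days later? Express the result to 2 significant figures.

Areal heat capacity C = ρ c_p D = 1030 × 3970 × 66.6 = 2.72×10^8 J/(m²·K).
τ = C / λ = 2.72×10^8 / 7.55 = 3.61×10^7 s.
Equilibrium anomaly ΔT_eq = F / λ = 114 / 7.55 = 15.1 K.
t = 499 days = 4.31×10^7 s, so t/τ = 1.20.
ΔT(t) = ΔT_eq (1 − e^(−t/τ)) = 15.1 × (1 − e^−1.20) = 10.5 K.

11 K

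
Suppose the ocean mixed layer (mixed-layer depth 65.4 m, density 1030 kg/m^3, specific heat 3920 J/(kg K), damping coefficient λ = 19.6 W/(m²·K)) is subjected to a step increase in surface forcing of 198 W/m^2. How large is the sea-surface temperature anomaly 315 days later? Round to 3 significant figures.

Areal heat capacity C = ρ c_p D = 1030 × 3920 × 65.4 = 2.64×10^8 J/(m^2 K).
τ = C / λ = 2.64×10^8 / 19.6 = 1.35×10^7 s.
Equilibrium anomaly ΔT_eq = F / λ = 198 / 19.6 = 10.1 K.
t = 315 days = 2.72×10^7 s, so t/τ = 2.02.
ΔT(t) = ΔT_eq (1 − e^(−t/τ)) = 10.1 × (1 − e^−2.02) = 8.76 K.

8.76 K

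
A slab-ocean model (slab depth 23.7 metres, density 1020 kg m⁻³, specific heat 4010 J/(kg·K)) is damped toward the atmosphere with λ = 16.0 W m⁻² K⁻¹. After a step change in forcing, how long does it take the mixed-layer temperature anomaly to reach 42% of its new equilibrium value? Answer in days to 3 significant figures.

38.2 days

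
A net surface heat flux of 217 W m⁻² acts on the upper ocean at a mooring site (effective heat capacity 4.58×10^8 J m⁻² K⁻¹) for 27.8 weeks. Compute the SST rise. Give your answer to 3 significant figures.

Areal heat capacity C = 4.58×10^8 J m⁻² K⁻¹ (given).
Net heat input Q = F Δt = 217 × (27.8 weeks × 6.048×10^5 s/week) = 3.65×10^9 J/m².
ΔT = Q / C = 3.65×10^9 / 4.58×10^8 = 7.97 K.

7.97 K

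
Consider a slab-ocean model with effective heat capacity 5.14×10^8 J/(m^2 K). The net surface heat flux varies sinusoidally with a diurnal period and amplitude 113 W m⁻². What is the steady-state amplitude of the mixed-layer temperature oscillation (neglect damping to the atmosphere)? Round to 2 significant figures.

Areal heat capacity C = 5.14×10^8 J/(m^2 K) (given).
Angular frequency ω = 2π / T = 2π / 86400 s = 7.27×10^-5 s⁻¹.
Cω = 5.14×10^8 × 7.27×10^-5 = 37400 W/(m²·K).
Amplitude A = F₀ / (Cω) = 113 / 37400 = 0.00302 K.

0.0030 K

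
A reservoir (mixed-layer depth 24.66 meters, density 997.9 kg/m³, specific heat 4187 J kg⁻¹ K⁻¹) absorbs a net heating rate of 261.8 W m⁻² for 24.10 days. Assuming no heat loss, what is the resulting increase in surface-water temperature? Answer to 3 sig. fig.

5.29 K

Areal heat capacity C = ρ c_p D = 997.9 × 4187 × 24.66 = 1.03×10^8 J/(m^2 K).
Net heat input Q = F Δt = 261.8 × (24.10 days × 86400 s/day) = 5.45×10^8 J/m².
ΔT = Q / C = 5.45×10^8 / 1.03×10^8 = 5.29 K.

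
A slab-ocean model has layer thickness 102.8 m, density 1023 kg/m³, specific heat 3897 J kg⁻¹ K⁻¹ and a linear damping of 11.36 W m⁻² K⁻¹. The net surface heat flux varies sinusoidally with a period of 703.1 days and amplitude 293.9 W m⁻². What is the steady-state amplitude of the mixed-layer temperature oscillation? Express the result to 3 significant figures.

Areal heat capacity C = ρ c_p D = 1023 × 3897 × 102.8 = 4.10×10^8 J/(m²·K).
Angular frequency ω = 2π / T = 2π / 6.07×10^7 s = 1.03×10^-7 s⁻¹.
√((Cω)² + λ²) = √((42.4)² + 11.36²) = 43.9 W/(m²·K).
Amplitude A = F₀ / √((Cω)²+λ²) = 293.9 / 43.9 = 6.70 K.

6.70 K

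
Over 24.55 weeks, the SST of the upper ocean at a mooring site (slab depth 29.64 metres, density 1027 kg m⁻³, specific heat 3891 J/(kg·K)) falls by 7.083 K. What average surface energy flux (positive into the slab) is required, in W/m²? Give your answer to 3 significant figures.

-56.5

Areal heat capacity C = ρ c_p D = 1027 × 3891 × 29.64 = 1.18×10^8 J/(m²·K).
Required heat per unit area: Q = C ΔT = 1.18×10^8 × -7.083 = -8.39×10^8 J/m².
Flux F = Q / Δt = -8.39×10^8 / 1.48×10^7 s = -56.5 W/m².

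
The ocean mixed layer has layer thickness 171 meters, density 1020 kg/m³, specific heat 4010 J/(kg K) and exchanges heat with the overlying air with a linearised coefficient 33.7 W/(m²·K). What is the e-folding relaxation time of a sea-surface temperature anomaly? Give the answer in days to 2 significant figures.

Areal heat capacity C = ρ c_p D = 1020 × 4010 × 171 = 6.99×10^8 J m⁻² K⁻¹.
Relaxation time τ = C / λ = 6.99×10^8 / 33.7 = 2.08×10^7 s.
In days: 2.08×10^7 s / (86400 s/day) = 240 days.

240 days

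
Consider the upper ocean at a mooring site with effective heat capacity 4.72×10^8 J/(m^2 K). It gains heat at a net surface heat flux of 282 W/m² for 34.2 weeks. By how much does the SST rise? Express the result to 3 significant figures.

Areal heat capacity C = 4.72×10^8 J/(m^2 K) (given).
Net heat input Q = F Δt = 282 × (34.2 weeks × 6.048×10^5 s/week) = 5.83×10^9 J/m².
ΔT = Q / C = 5.83×10^9 / 4.72×10^8 = 12.4 K.

12.4 K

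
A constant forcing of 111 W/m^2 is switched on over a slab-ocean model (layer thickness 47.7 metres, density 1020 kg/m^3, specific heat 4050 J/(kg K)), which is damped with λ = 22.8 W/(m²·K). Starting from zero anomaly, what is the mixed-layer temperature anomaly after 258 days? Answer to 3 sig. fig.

Areal heat capacity C = ρ c_p D = 1020 × 4050 × 47.7 = 1.97×10^8 J m⁻² K⁻¹.
τ = C / λ = 1.97×10^8 / 22.8 = 8.64×10^6 s.
Equilibrium anomaly ΔT_eq = F / λ = 111 / 22.8 = 4.87 K.
t = 258 days = 2.23×10^7 s, so t/τ = 2.58.
ΔT(t) = ΔT_eq (1 − e^(−t/τ)) = 4.87 × (1 − e^−2.58) = 4.50 K.

4.50 K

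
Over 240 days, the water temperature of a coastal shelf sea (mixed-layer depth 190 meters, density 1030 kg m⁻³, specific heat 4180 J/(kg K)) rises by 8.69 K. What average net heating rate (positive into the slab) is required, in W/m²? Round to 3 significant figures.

343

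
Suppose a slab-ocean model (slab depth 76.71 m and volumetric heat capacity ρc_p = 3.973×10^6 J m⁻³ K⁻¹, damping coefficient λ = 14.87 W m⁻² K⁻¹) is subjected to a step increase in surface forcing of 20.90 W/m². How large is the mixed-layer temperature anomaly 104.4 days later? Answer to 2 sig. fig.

0.50 K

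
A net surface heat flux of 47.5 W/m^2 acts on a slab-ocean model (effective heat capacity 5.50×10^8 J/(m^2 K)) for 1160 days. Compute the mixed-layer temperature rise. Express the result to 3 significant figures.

Areal heat capacity C = 5.50×10^8 J/(m^2 K) (given).
Net heat input Q = F Δt = 47.5 × (1160 days × 86400 s/day) = 4.76×10^9 J/m².
ΔT = Q / C = 4.76×10^9 / 5.50×10^8 = 8.66 K.

8.66 K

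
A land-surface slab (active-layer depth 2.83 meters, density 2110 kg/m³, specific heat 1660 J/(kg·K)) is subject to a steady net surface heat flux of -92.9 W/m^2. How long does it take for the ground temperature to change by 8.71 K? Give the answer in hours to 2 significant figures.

260 hours

Areal heat capacity C = ρ c_p D = 2110 × 1660 × 2.83 = 9.91×10^6 J/(m^2 K).
Time required: Δt = C ΔT / F = 9.91×10^6 × -8.71 / -92.9 = 9.29×10^5 s.
In hours: 9.29×10^5 s / (3600 s/hour) = 258 hours.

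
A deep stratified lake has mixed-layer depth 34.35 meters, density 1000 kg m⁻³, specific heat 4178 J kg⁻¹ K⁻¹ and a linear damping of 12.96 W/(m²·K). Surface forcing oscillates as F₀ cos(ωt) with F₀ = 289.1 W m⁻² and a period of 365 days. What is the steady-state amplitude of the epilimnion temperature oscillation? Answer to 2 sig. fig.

9.2 K

Areal heat capacity C = ρ c_p D = 1000 × 4178 × 34.35 = 1.44×10^8 J/(m^2 K).
Angular frequency ω = 2π / T = 2π / 3.15×10^7 s = 1.99×10^-7 s⁻¹.
√((Cω)² + λ²) = √((28.6)² + 12.96²) = 31.4 W/(m²·K).
Amplitude A = F₀ / √((Cω)²+λ²) = 289.1 / 31.4 = 9.21 K.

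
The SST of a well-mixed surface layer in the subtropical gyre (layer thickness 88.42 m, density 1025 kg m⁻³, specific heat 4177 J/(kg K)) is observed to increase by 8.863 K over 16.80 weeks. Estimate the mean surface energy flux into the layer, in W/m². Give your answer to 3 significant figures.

330

Areal heat capacity C = ρ c_p D = 1025 × 4177 × 88.42 = 3.79×10^8 J/(m^2 K).
Required heat per unit area: Q = C ΔT = 3.79×10^8 × 8.863 = 3.36×10^9 J/m².
Flux F = Q / Δt = 3.36×10^9 / 1.02×10^7 s = 330 W/m².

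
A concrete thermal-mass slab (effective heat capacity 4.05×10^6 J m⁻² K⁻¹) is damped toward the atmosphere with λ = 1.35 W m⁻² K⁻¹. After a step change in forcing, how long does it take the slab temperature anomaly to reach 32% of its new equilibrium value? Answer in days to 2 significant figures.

Areal heat capacity C = 4.05×10^6 J m⁻² K⁻¹ (given).
τ = C / λ = 4.05×10^6 / 1.35 = 3.00×10^6 s.
Fraction reached: 1 − e^(−t/τ) = 0.32 ⇒ t = −τ ln(1 − 0.32) = τ × 0.386.
t = 1.16×10^6 s = 13.4 days.

13 days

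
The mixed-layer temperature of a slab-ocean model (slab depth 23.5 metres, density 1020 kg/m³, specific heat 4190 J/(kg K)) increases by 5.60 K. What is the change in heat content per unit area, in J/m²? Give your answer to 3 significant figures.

5.62×10^8

Areal heat capacity C = ρ c_p D = 1020 × 4190 × 23.5 = 1.00×10^8 J/(m^2 K).
ΔQ = C ΔT = 1.00×10^8 × 5.60 = 5.62×10^8 J/m².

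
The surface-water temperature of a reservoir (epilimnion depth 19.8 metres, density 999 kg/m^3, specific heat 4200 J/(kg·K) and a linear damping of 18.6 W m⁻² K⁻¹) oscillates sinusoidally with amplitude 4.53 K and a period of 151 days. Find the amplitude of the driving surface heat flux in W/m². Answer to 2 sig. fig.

200

Areal heat capacity C = ρ c_p D = 999 × 4200 × 19.8 = 8.31×10^7 J/(m^2 K).
ω = 2π / 1.30×10^7 s = 4.82×10^-7 s⁻¹.
√((Cω)² + λ²) = √((40.0)² + 18.6²) = 44.1 W/(m²·K).
F₀ = A × √((Cω)²+λ²) = 4.53 × 44.1 = 200 W/m².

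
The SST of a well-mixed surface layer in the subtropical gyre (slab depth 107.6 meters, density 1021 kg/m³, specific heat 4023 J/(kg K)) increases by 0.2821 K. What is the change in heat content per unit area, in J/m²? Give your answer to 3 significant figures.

1.25×10^8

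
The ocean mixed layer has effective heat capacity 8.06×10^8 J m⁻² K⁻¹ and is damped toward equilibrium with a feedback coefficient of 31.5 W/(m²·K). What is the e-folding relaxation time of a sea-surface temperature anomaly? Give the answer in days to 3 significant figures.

296 days

Areal heat capacity C = 8.06×10^8 J m⁻² K⁻¹ (given).
Relaxation time τ = C / λ = 8.06×10^8 / 31.5 = 2.56×10^7 s.
In days: 2.56×10^7 s / (86400 s/day) = 296 days.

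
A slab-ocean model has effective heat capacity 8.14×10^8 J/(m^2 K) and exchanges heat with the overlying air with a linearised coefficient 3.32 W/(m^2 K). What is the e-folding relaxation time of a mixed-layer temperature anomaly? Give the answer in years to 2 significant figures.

Areal heat capacity C = 8.14×10^8 J/(m^2 K) (given).
Relaxation time τ = C / λ = 8.14×10^8 / 3.32 = 2.45×10^8 s.
In years: 2.45×10^8 s / (3.156×10^7 s/year) = 7.77 years.

7.8 years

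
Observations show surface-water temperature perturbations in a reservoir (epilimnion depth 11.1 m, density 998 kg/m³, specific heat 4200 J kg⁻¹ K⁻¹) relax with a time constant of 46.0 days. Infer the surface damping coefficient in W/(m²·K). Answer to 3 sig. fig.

Areal heat capacity C = ρ c_p D = 998 × 4200 × 11.1 = 4.65×10^7 J/(m^2 K).
τ = 46.0 days = 3.97×10^6 s.
λ = C / τ = 4.65×10^7 / 3.97×10^6 = 11.7 W/(m²·K).

11.7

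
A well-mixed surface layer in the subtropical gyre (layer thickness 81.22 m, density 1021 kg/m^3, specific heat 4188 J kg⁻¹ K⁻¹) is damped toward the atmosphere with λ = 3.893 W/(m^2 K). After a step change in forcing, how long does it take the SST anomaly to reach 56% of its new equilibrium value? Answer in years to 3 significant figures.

2.32 years

Areal heat capacity C = ρ c_p D = 1021 × 4188 × 81.22 = 3.47×10^8 J m⁻² K⁻¹.
τ = C / λ = 3.47×10^8 / 3.893 = 8.92×10^7 s.
Fraction reached: 1 − e^(−t/τ) = 0.56 ⇒ t = −τ ln(1 − 0.56) = τ × 0.821.
t = 7.32×10^7 s = 2.32 years.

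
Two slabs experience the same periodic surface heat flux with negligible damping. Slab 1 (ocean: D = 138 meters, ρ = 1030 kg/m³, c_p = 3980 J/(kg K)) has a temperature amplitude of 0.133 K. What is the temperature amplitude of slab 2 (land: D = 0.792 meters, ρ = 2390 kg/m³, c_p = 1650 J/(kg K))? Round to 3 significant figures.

C_ocean = 5.66×10^8 J/(m²·K); C_land = 3.12×10^6 J/(m²·K).
A ∝ 1/C ⇒ A_land = A_ocean × C_ocean/C_land = 0.133 × 181 = 24.1 K.

24.1 K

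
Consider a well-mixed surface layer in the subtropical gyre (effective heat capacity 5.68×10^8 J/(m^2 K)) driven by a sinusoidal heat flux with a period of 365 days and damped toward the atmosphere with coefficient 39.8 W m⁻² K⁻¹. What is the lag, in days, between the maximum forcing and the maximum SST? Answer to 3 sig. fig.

Areal heat capacity C = 5.68×10^8 J/(m^2 K) (given).
ω = 2π / 3.15×10^7 s = 1.99×10^-7 s⁻¹.
Phase lag φ = arctan(Cω/λ) = arctan(113/39.8) = 1.23 rad.
Time lag = φ / ω = 1.23 / 1.99×10^-7 = 6.19×10^6 s = 71.6 days.

71.6 days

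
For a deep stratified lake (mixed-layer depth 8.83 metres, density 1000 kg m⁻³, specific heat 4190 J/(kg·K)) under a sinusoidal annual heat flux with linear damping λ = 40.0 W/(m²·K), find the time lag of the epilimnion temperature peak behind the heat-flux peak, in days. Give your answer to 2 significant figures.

Areal heat capacity C = ρ c_p D = 1000 × 4190 × 8.83 = 3.70×10^7 J m⁻² K⁻¹.
ω = 2π / 3.15×10^7 s = 1.99×10^-7 s⁻¹.
Phase lag φ = arctan(Cω/λ) = arctan(7.37/40.0) = 0.182 rad.
Time lag = φ / ω = 0.182 / 1.99×10^-7 = 9.15×10^5 s = 10.6 days.

11 days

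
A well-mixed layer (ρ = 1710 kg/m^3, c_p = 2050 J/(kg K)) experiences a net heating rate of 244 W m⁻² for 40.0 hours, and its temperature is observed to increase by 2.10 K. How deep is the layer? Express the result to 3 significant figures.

Heat input Q = F Δt = 244 × 1.44×10^5 s = 3.51×10^7 J/m².
Required areal heat capacity C = Q / ΔT = 1.67×10^7 J/(m²·K).
Depth D = C / (ρ c_p) = 1.67×10^7 / (1710 × 2050) = 4.77 m.

4.77 m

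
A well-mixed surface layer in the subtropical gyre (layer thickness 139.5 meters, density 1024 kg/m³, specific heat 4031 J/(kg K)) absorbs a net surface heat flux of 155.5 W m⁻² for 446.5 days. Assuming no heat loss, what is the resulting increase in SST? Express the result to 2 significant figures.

Areal heat capacity C = ρ c_p D = 1024 × 4031 × 139.5 = 5.76×10^8 J/(m²·K).
Net heat input Q = F Δt = 155.5 × (446.5 days × 86400 s/day) = 6.00×10^9 J/m².
ΔT = Q / C = 6.00×10^9 / 5.76×10^8 = 10.4 K.

10 K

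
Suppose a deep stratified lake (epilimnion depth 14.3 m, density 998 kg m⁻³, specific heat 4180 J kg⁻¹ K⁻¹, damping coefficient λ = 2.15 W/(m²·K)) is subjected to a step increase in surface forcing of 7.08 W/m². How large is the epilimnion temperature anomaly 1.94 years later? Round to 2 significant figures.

2.9 K

Areal heat capacity C = ρ c_p D = 998 × 4180 × 14.3 = 5.97×10^7 J/(m^2 K).
τ = C / λ = 5.97×10^7 / 2.15 = 2.77×10^7 s.
Equilibrium anomaly ΔT_eq = F / λ = 7.08 / 2.15 = 3.29 K.
t = 1.94 years = 6.12×10^7 s, so t/τ = 2.21.
ΔT(t) = ΔT_eq (1 − e^(−t/τ)) = 3.29 × (1 − e^−2.21) = 2.93 K.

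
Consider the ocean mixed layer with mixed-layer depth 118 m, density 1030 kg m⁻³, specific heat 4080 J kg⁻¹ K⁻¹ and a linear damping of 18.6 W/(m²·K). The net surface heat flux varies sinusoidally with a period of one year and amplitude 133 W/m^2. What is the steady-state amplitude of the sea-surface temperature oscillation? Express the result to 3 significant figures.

Areal heat capacity C = ρ c_p D = 1030 × 4080 × 118 = 4.96×10^8 J/(m²·K).
Angular frequency ω = 2π / T = 2π / 3.15×10^7 s = 1.99×10^-7 s⁻¹.
√((Cω)² + λ²) = √((98.8)² + 18.6²) = 101 W/(m²·K).
Amplitude A = F₀ / √((Cω)²+λ²) = 133 / 101 = 1.32 K.

1.32 K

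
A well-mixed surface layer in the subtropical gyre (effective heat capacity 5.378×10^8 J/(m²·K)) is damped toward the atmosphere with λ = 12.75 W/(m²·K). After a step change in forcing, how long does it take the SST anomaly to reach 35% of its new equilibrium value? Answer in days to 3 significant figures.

210 days

Areal heat capacity C = 5.378×10^8 J/(m²·K) (given).
τ = C / λ = 5.38×10^8 / 12.75 = 4.22×10^7 s.
Fraction reached: 1 − e^(−t/τ) = 0.35 ⇒ t = −τ ln(1 − 0.35) = τ × 0.431.
t = 1.82×10^7 s = 210 days.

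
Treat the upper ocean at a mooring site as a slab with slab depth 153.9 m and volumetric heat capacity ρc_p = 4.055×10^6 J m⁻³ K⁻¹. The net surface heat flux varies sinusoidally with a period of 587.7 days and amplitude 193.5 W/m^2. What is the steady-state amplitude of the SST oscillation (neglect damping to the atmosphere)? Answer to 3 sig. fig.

Areal heat capacity C = ρc_p × D = 4.055×10^6 × 153.9 = 6.24×10^8 J/(m^2 K).
Angular frequency ω = 2π / T = 2π / 5.08×10^7 s = 1.24×10^-7 s⁻¹.
Cω = 6.24×10^8 × 1.24×10^-7 = 77.2 W/(m²·K).
Amplitude A = F₀ / (Cω) = 193.5 / 77.2 = 2.51 K.

2.51 K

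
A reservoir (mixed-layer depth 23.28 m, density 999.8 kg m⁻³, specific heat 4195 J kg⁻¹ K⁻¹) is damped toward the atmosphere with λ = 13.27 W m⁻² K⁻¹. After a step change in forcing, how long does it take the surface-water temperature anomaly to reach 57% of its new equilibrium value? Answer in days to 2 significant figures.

72 days

Areal heat capacity C = ρ c_p D = 999.8 × 4195 × 23.28 = 9.76×10^7 J/(m²·K).
τ = C / λ = 9.76×10^7 / 13.27 = 7.36×10^6 s.
Fraction reached: 1 − e^(−t/τ) = 0.57 ⇒ t = −τ ln(1 − 0.57) = τ × 0.844.
t = 6.21×10^6 s = 71.9 days.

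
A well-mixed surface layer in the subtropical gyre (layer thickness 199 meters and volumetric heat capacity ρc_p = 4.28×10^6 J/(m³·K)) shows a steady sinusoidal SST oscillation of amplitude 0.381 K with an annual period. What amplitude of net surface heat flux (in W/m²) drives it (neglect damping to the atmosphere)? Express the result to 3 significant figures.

Areal heat capacity C = ρc_p × D = 4.28×10^6 × 199 = 8.52×10^8 J/(m²·K).
ω = 2π / 3.15×10^7 s = 1.99×10^-7 s⁻¹.
Cω = 8.52×10^8 × 1.99×10^-7 = 170 W/(m²·K).
F₀ = A × Cω = 0.381 × 170 = 64.7 W/m².

64.7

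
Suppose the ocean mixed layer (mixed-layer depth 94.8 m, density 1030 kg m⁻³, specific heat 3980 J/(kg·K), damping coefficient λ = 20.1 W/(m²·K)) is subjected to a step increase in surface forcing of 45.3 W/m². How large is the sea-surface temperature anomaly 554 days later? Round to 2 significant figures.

2.1 K

Areal heat capacity C = ρ c_p D = 1030 × 3980 × 94.8 = 3.89×10^8 J m⁻² K⁻¹.
τ = C / λ = 3.89×10^8 / 20.1 = 1.93×10^7 s.
Equilibrium anomaly ΔT_eq = F / λ = 45.3 / 20.1 = 2.25 K.
t = 554 days = 4.79×10^7 s, so t/τ = 2.48.
ΔT(t) = ΔT_eq (1 − e^(−t/τ)) = 2.25 × (1 − e^−2.48) = 2.06 K.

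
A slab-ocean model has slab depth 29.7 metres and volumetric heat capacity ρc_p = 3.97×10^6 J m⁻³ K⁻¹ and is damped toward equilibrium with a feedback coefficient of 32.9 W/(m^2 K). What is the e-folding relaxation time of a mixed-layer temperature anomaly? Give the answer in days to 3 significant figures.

Areal heat capacity C = ρc_p × D = 3.97×10^6 × 29.7 = 1.18×10^8 J/(m²·K).
Relaxation time τ = C / λ = 1.18×10^8 / 32.9 = 3.58×10^6 s.
In days: 3.58×10^6 s / (86400 s/day) = 41.5 days.

41.5 days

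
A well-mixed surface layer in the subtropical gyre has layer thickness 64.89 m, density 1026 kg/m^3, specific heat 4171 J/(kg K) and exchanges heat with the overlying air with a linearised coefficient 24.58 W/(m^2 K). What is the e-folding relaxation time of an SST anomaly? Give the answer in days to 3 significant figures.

Areal heat capacity C = ρ c_p D = 1026 × 4171 × 64.89 = 2.78×10^8 J m⁻² K⁻¹.
Relaxation time τ = C / λ = 2.78×10^8 / 24.58 = 1.13×10^7 s.
In days: 1.13×10^7 s / (86400 s/day) = 131 days.

131 days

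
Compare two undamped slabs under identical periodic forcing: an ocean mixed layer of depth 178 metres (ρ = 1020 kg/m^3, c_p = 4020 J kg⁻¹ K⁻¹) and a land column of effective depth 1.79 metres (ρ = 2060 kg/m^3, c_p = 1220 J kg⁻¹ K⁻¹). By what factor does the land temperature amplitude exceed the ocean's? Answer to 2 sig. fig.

160

C_ocean = 1020 × 4020 × 178 = 7.30×10^8 J/(m²·K).
C_land = 2060 × 1220 × 1.79 = 4.50×10^6 J/(m²·K).
Undamped amplitude ∝ 1/C, so A_land/A_ocean = C_ocean/C_land = 162.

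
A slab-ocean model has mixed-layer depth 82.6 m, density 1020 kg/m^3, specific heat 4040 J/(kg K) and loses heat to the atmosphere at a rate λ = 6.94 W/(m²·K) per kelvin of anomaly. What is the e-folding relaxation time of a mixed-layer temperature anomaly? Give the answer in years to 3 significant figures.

1.55 years

Areal heat capacity C = ρ c_p D = 1020 × 4040 × 82.6 = 3.40×10^8 J/(m^2 K).
Relaxation time τ = C / λ = 3.40×10^8 / 6.94 = 4.90×10^7 s.
In years: 4.90×10^7 s / (3.156×10^7 s/year) = 1.55 years.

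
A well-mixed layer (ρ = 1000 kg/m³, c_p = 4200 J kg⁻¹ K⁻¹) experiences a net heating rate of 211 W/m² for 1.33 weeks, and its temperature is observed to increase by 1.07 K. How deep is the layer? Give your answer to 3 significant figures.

37.8 m

Heat input Q = F Δt = 211 × 8.04×10^5 s = 1.70×10^8 J/m².
Required areal heat capacity C = Q / ΔT = 1.59×10^8 J/(m²·K).
Depth D = C / (ρ c_p) = 1.59×10^8 / (1000 × 4200) = 37.8 m.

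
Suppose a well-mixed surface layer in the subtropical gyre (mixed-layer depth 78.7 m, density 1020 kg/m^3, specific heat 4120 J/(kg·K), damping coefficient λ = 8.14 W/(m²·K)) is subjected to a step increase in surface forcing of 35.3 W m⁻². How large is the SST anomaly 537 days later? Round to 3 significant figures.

2.95 K

Areal heat capacity C = ρ c_p D = 1020 × 4120 × 78.7 = 3.31×10^8 J m⁻² K⁻¹.
τ = C / λ = 3.31×10^8 / 8.14 = 4.06×10^7 s.
Equilibrium anomaly ΔT_eq = F / λ = 35.3 / 8.14 = 4.34 K.
t = 537 days = 4.64×10^7 s, so t/τ = 1.14.
ΔT(t) = ΔT_eq (1 − e^(−t/τ)) = 4.34 × (1 − e^−1.14) = 2.95 K.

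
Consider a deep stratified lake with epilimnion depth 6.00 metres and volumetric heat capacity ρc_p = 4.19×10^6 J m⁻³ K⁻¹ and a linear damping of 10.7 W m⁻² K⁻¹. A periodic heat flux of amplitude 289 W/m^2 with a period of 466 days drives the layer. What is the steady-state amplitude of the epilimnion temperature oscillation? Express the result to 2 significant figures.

Areal heat capacity C = ρc_p × D = 4.19×10^6 × 6.00 = 2.51×10^7 J m⁻² K⁻¹.
Angular frequency ω = 2π / T = 2π / 4.03×10^7 s = 1.56×10^-7 s⁻¹.
√((Cω)² + λ²) = √((3.92)² + 10.7²) = 11.4 W/(m²·K).
Amplitude A = F₀ / √((Cω)²+λ²) = 289 / 11.4 = 25.4 K.

25 K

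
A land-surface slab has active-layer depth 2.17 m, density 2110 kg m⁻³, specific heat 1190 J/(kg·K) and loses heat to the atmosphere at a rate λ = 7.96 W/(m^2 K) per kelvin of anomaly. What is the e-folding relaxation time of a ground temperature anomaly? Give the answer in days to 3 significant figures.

Areal heat capacity C = ρ c_p D = 2110 × 1190 × 2.17 = 5.45×10^6 J m⁻² K⁻¹.
Relaxation time τ = C / λ = 5.45×10^6 / 7.96 = 6.85×10^5 s.
In days: 6.85×10^5 s / (86400 s/day) = 7.92 days.

7.92 days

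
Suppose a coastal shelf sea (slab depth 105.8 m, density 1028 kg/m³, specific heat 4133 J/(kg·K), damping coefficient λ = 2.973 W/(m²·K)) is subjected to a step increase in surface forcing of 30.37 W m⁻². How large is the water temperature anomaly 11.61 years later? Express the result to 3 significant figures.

Areal heat capacity C = ρ c_p D = 1028 × 4133 × 105.8 = 4.50×10^8 J m⁻² K⁻¹.
τ = C / λ = 4.50×10^8 / 2.973 = 1.51×10^8 s.
Equilibrium anomaly ΔT_eq = F / λ = 30.37 / 2.973 = 10.2 K.
t = 11.61 years = 3.66×10^8 s, so t/τ = 2.42.
ΔT(t) = ΔT_eq (1 − e^(−t/τ)) = 10.2 × (1 − e^−2.42) = 9.31 K.

9.31 K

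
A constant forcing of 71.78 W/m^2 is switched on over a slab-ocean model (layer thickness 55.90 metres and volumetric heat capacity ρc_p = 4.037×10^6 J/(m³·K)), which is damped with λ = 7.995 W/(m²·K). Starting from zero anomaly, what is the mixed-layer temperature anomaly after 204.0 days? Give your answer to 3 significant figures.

4.17 K

Areal heat capacity C = ρc_p × D = 4.037×10^6 × 55.90 = 2.26×10^8 J m⁻² K⁻¹.
τ = C / λ = 2.26×10^8 / 7.995 = 2.82×10^7 s.
Equilibrium anomaly ΔT_eq = F / λ = 71.78 / 7.995 = 8.98 K.
t = 204.0 days = 1.76×10^7 s, so t/τ = 0.624.
ΔT(t) = ΔT_eq (1 − e^(−t/τ)) = 8.98 × (1 − e^−0.624) = 4.17 K.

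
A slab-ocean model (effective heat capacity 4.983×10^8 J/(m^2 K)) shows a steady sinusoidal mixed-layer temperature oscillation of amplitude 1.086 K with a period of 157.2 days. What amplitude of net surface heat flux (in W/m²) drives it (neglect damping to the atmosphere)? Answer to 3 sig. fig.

250

Areal heat capacity C = 4.983×10^8 J/(m^2 K) (given).
ω = 2π / 1.36×10^7 s = 4.63×10^-7 s⁻¹.
Cω = 4.98×10^8 × 4.63×10^-7 = 231 W/(m²·K).
F₀ = A × Cω = 1.086 × 231 = 250 W/m².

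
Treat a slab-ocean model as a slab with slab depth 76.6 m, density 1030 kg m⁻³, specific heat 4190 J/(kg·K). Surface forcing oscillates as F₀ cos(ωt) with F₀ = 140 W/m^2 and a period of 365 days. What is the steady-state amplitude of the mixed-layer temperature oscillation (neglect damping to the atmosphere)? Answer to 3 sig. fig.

2.13 K

Areal heat capacity C = ρ c_p D = 1030 × 4190 × 76.6 = 3.31×10^8 J/(m^2 K).
Angular frequency ω = 2π / T = 2π / 3.15×10^7 s = 1.99×10^-7 s⁻¹.
Cω = 3.31×10^8 × 1.99×10^-7 = 65.9 W/(m²·K).
Amplitude A = F₀ / (Cω) = 140 / 65.9 = 2.13 K.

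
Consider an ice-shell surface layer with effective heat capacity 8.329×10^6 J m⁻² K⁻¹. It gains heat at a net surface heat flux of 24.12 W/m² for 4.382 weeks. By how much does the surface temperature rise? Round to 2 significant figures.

Areal heat capacity C = 8.329×10^6 J m⁻² K⁻¹ (given).
Net heat input Q = F Δt = 24.12 × (4.382 weeks × 6.048×10^5 s/week) = 6.39×10^7 J/m².
ΔT = Q / C = 6.39×10^7 / 8.33×10^6 = 7.67 K.

7.7 K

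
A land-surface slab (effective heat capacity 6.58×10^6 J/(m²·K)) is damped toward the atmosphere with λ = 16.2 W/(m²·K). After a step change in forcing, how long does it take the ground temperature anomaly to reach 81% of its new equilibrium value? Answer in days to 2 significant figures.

7.8 days

Areal heat capacity C = 6.58×10^6 J/(m²·K) (given).
τ = C / λ = 6.58×10^6 / 16.2 = 4.06×10^5 s.
Fraction reached: 1 − e^(−t/τ) = 0.81 ⇒ t = −τ ln(1 − 0.81) = τ × 1.66.
t = 6.75×10^5 s = 7.81 days.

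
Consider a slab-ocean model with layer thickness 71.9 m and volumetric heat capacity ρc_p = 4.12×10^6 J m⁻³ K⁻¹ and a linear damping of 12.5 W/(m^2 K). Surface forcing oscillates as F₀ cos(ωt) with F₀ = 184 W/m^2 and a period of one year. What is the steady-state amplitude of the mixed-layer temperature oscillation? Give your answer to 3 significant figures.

Areal heat capacity C = ρc_p × D = 4.12×10^6 × 71.9 = 2.96×10^8 J/(m^2 K).
Angular frequency ω = 2π / T = 2π / 3.15×10^7 s = 1.99×10^-7 s⁻¹.
√((Cω)² + λ²) = √((59.0)² + 12.5²) = 60.3 W/(m²·K).
Amplitude A = F₀ / √((Cω)²+λ²) = 184 / 60.3 = 3.05 K.

3.05 K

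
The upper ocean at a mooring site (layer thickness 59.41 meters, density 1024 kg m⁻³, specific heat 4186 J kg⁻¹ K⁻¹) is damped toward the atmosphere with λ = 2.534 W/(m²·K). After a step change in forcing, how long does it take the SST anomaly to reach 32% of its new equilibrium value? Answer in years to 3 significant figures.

1.23 years

Areal heat capacity C = ρ c_p D = 1024 × 4186 × 59.41 = 2.55×10^8 J m⁻² K⁻¹.
τ = C / λ = 2.55×10^8 / 2.534 = 1.00×10^8 s.
Fraction reached: 1 − e^(−t/τ) = 0.32 ⇒ t = −τ ln(1 − 0.32) = τ × 0.386.
t = 3.88×10^7 s = 1.23 years.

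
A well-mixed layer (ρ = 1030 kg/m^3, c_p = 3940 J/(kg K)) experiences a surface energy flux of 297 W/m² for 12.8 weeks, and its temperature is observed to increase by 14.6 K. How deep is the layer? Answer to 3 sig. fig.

38.8 m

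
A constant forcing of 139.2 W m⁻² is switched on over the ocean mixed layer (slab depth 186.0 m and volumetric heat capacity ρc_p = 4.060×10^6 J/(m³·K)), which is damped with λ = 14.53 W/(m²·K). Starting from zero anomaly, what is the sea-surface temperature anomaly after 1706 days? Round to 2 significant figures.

Areal heat capacity C = ρc_p × D = 4.060×10^6 × 186.0 = 7.55×10^8 J/(m²·K).
τ = C / λ = 7.55×10^8 / 14.53 = 5.20×10^7 s.
Equilibrium anomaly ΔT_eq = F / λ = 139.2 / 14.53 = 9.58 K.
t = 1706 days = 1.47×10^8 s, so t/τ = 2.84.
ΔT(t) = ΔT_eq (1 − e^(−t/τ)) = 9.58 × (1 − e^−2.84) = 9.02 K.

9.0 K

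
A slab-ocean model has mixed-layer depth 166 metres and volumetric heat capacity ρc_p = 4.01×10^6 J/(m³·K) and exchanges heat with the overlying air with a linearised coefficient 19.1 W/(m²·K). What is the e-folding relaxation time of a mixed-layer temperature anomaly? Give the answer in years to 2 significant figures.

1.1 years

Areal heat capacity C = ρc_p × D = 4.01×10^6 × 166 = 6.66×10^8 J/(m^2 K).
Relaxation time τ = C / λ = 6.66×10^8 / 19.1 = 3.49×10^7 s.
In years: 3.49×10^7 s / (3.156×10^7 s/year) = 1.10 years.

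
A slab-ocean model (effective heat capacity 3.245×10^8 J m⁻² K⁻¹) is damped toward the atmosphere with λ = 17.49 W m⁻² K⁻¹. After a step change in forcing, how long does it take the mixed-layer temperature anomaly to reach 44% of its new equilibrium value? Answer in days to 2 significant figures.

Areal heat capacity C = 3.245×10^8 J m⁻² K⁻¹ (given).
τ = C / λ = 3.24×10^8 / 17.49 = 1.86×10^7 s.
Fraction reached: 1 − e^(−t/τ) = 0.44 ⇒ t = −τ ln(1 − 0.44) = τ × 0.580.
t = 1.08×10^7 s = 125 days.

120 days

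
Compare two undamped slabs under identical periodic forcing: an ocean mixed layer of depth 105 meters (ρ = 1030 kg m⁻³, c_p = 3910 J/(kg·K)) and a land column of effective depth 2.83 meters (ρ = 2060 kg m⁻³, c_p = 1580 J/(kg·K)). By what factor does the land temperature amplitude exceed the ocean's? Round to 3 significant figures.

C_ocean = 1030 × 3910 × 105 = 4.23×10^8 J/(m²·K).
C_land = 2060 × 1580 × 2.83 = 9.21×10^6 J/(m²·K).
Undamped amplitude ∝ 1/C, so A_land/A_ocean = C_ocean/C_land = 45.9.

45.9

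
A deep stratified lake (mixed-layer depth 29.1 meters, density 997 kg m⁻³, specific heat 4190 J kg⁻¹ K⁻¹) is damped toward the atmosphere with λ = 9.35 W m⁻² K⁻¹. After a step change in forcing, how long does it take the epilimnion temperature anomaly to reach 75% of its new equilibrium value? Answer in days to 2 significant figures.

Areal heat capacity C = ρ c_p D = 997 × 4190 × 29.1 = 1.22×10^8 J m⁻² K⁻¹.
τ = C / λ = 1.22×10^8 / 9.35 = 1.30×10^7 s.
Fraction reached: 1 − e^(−t/τ) = 0.75 ⇒ t = −τ ln(1 − 0.75) = τ × 1.39.
t = 1.80×10^7 s = 209 days.

210 days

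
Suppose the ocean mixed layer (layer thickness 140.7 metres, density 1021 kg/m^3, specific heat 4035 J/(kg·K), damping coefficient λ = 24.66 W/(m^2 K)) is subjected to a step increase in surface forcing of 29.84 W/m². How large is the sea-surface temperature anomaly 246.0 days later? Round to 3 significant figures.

0.720 K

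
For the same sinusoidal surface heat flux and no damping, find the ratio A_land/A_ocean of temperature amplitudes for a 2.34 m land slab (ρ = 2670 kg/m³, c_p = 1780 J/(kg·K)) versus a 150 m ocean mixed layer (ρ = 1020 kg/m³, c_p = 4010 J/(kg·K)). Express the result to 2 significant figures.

C_ocean = 1020 × 4010 × 150 = 6.14×10^8 J/(m²·K).
C_land = 2670 × 1780 × 2.34 = 1.11×10^7 J/(m²·K).
Undamped amplitude ∝ 1/C, so A_land/A_ocean = C_ocean/C_land = 55.2.

55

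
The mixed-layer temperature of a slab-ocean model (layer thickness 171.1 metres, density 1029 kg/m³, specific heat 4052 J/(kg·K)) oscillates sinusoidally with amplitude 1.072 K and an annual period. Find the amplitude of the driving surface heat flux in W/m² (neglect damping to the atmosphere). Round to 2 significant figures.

150

Areal heat capacity C = ρ c_p D = 1029 × 4052 × 171.1 = 7.13×10^8 J m⁻² K⁻¹.
ω = 2π / 3.15×10^7 s = 1.99×10^-7 s⁻¹.
Cω = 7.13×10^8 × 1.99×10^-7 = 142 W/(m²·K).
F₀ = A × Cω = 1.072 × 142 = 152 W/m².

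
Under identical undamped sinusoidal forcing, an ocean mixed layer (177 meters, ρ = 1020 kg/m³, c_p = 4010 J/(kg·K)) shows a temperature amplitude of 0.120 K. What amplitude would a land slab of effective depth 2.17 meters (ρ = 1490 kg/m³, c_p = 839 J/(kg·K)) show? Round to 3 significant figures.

32.0 K

C_ocean = 7.24×10^8 J/(m²·K); C_land = 2.71×10^6 J/(m²·K).
A ∝ 1/C ⇒ A_land = A_ocean × C_ocean/C_land = 0.120 × 267 = 32.0 K.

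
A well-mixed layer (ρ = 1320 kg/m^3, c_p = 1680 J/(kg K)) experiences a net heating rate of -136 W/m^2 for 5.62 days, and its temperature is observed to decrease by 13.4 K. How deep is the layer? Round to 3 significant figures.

2.22 m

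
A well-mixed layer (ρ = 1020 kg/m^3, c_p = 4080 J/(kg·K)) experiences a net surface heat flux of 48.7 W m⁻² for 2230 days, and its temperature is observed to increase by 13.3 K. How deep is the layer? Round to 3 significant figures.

170 m

Heat input Q = F Δt = 48.7 × 1.93×10^8 s = 9.38×10^9 J/m².
Required areal heat capacity C = Q / ΔT = 7.05×10^8 J/(m²·K).
Depth D = C / (ρ c_p) = 7.05×10^8 / (1020 × 4080) = 170 m.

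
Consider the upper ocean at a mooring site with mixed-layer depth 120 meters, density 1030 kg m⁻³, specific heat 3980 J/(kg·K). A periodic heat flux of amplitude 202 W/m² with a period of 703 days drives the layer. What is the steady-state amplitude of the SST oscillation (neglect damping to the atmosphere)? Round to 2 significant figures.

Areal heat capacity C = ρ c_p D = 1030 × 3980 × 120 = 4.92×10^8 J/(m²·K).
Angular frequency ω = 2π / T = 2π / 6.07×10^7 s = 1.03×10^-7 s⁻¹.
Cω = 4.92×10^8 × 1.03×10^-7 = 50.9 W/(m²·K).
Amplitude A = F₀ / (Cω) = 202 / 50.9 = 3.97 K.

4.0 K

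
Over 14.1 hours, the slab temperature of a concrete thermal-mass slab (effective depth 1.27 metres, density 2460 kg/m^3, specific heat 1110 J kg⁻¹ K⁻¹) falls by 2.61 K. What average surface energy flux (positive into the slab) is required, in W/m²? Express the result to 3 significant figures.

Areal heat capacity C = ρ c_p D = 2460 × 1110 × 1.27 = 3.47×10^6 J/(m²·K).
Required heat per unit area: Q = C ΔT = 3.47×10^6 × -2.61 = -9.05×10^6 J/m².
Flux F = Q / Δt = -9.05×10^6 / 50800 s = -178 W/m².

-178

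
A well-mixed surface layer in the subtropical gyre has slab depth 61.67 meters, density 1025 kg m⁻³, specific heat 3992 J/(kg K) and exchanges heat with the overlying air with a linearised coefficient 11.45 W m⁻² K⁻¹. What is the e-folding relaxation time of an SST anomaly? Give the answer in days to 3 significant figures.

255 days

Areal heat capacity C = ρ c_p D = 1025 × 3992 × 61.67 = 2.52×10^8 J m⁻² K⁻¹.
Relaxation time τ = C / λ = 2.52×10^8 / 11.45 = 2.20×10^7 s.
In days: 2.20×10^7 s / (86400 s/day) = 255 days.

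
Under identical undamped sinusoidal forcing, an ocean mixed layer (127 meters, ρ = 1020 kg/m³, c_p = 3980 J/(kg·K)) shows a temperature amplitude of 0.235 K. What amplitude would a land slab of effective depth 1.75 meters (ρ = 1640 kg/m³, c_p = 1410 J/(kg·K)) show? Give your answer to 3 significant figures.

29.9 K

C_ocean = 5.16×10^8 J/(m²·K); C_land = 4.05×10^6 J/(m²·K).
A ∝ 1/C ⇒ A_land = A_ocean × C_ocean/C_land = 0.235 × 127 = 29.9 K.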